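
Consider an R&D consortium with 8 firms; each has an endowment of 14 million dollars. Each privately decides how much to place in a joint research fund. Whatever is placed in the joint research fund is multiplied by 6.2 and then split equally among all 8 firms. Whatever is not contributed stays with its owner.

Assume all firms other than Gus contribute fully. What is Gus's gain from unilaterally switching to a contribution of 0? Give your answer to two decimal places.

Switching from a contribution of 14 to 0 lets Gus keep an extra 14 million dollars, but lowers the joint research fund by 14, which costs Gus their own share of that drop: 6.2/8 × 14 = 10.85.
Net gain = 14 − 10.85 = 3.15. The private return per contributed unit (0.7750) is below 1, so free-riding is indeed the best response regardless of what the others do.

3.15 million dollars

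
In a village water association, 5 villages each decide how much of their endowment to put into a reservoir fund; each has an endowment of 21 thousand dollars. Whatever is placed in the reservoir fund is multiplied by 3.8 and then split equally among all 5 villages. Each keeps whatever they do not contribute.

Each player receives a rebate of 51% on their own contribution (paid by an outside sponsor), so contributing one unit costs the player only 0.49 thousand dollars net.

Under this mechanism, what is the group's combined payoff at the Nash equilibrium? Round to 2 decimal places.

452.55 thousand dollars

With the mechanism, a contributed unit returns (3.8/5) / 0.49 = 1.5510 per unit of net cost to the contributor — now above 1 — so contributing fully is weakly dominant for every player.
At the Nash equilibrium everyone contributes 21. Group total payoff = 5 × (21 × 0.51 + 3.8 × 21) = 452.55.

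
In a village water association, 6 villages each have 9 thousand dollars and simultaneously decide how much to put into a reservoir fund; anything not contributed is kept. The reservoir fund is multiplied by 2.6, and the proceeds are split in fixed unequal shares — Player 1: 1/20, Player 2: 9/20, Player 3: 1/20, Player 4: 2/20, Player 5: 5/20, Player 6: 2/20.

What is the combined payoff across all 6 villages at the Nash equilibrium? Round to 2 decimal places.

A player with share s gets back 2.6·s per unit contributed, so full contribution is dominant for anyone with s > 1/2.6 = 0.3846 and zero contribution is dominant for anyone below.
The only share above 0.3846 is Player 2's 9/20, contributing 9; the remaining 5 contribute 0. Total contributed: 9.
The reservoir fund pays out 2.6 × 9 = 23.40 in total (split across the unequal shares, but the aggregate is all that matters for the group sum).
The 5 free-riders keep 9 each, adding 45. Group total = 45 + 23.40 = 68.40.

68.40 thousand dollars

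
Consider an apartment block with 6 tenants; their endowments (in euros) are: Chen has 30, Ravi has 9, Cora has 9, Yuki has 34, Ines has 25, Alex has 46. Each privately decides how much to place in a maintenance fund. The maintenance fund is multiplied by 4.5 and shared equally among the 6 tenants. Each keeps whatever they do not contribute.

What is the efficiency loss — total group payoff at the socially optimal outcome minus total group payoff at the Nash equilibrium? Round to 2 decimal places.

535.50 euros

The private return per contributed unit is 4.5/6 = 0.7500 < 1 for every player regardless of endowment, so the Nash equilibrium is zero contribution and the group total is Σ E_j = 30 + 9 + 9 + 34 + 25 + 46 = 153.
Each contributed unit returns 4.500 to the group, so the social optimum is full contribution by everyone: group total = 4.500 × 153 = 688.50.
Efficiency loss = (4.500 − 1) × 153 = 535.50.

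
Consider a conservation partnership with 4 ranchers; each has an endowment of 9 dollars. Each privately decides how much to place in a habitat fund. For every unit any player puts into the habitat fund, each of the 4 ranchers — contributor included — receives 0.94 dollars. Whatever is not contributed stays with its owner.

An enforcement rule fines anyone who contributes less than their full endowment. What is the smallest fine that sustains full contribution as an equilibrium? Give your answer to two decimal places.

0.54 dollars

Given the others contribute fully, the best deviation is to contribute 0 (any partial contribution still incurs the fine and gives up units whose private return 0.94 is below 1).
Deviating from 9 to 0 saves 9 dollars but forfeits the deviator's share of the drop in the habitat fund: 0.94 × 9 = 8.46.
So the deviation gain is 9 − 8.46 = 0.54, and the fine must be at least 0.54 dollars to wipe it out.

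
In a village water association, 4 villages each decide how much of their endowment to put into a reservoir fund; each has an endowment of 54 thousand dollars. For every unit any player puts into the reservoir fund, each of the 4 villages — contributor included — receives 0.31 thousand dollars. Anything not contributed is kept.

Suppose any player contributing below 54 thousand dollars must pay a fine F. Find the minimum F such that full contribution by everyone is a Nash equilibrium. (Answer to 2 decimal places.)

Given the others contribute fully, the best deviation is to contribute 0 (any partial contribution still incurs the fine and gives up units whose private return 0.31 is below 1).
Deviating from 54 to 0 saves 54 thousand dollars but forfeits the deviator's share of the drop in the reservoir fund: 0.31 × 54 = 16.74.
So the deviation gain is 54 − 16.74 = 37.26, and the fine must be at least 37.26 thousand dollars to wipe it out.

37.26 thousand dollars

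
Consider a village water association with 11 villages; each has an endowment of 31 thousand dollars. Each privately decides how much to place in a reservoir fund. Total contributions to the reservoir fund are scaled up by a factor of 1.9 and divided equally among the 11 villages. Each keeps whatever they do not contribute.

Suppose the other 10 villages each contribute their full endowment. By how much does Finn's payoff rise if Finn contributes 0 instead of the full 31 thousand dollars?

Switching from a contribution of 31 to 0 lets Finn keep an extra 31 thousand dollars, but lowers the reservoir fund by 31, which costs Finn their own share of that drop: 1.9/11 × 31 = 5.35.
Net gain = 31 − 5.35 = 25.65. The private return per contributed unit (0.1727) is below 1, so free-riding is indeed the best response regardless of what the others do.

25.65 thousand dollars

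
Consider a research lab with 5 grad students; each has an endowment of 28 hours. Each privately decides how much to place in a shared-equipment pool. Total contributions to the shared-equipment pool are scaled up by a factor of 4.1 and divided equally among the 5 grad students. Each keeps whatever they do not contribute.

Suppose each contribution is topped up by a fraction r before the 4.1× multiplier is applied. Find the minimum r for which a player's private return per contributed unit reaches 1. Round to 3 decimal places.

With matching at rate r, one contributed unit becomes (1 + r) in the shared-equipment pool and returns 4.1 × (1 + r) / 5 to the contributor.
Setting this equal to 1: 1 + r = 5/4.1 = 1.2195.
So the minimum matching rate is r = 1.2195 − 1 = 0.220.

0.220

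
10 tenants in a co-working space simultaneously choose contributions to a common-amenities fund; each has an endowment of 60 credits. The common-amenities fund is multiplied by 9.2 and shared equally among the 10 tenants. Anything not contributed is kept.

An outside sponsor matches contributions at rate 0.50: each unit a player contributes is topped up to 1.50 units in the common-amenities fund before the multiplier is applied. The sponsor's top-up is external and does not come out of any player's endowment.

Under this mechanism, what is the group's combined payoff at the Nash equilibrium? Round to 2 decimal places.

With the mechanism, a contributed unit returns 9.2 × 1.50 / 10 = 1.3800 per unit of net cost to the contributor — now above 1 — so contributing fully is weakly dominant for every player.
At the Nash equilibrium everyone contributes 60. Group total payoff = 9.2 × 1.50 × 600 = 8280.00.

8280.00 credits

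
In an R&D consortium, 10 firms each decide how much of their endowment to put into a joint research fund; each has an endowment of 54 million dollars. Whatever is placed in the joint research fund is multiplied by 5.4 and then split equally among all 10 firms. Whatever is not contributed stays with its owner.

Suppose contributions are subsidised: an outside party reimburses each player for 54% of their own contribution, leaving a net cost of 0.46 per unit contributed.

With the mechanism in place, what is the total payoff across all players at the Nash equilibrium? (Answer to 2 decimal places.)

Under the mechanism each unit contributed yields (5.4/10) / 0.46 = 1.1739 back to its contributor per unit of net cost, which exceeds 1, making full contribution the dominant choice for everyone.
At the Nash equilibrium everyone contributes 54. Group total payoff = 10 × (54 × 0.54 + 5.4 × 54) = 3207.60.

3207.60 million dollars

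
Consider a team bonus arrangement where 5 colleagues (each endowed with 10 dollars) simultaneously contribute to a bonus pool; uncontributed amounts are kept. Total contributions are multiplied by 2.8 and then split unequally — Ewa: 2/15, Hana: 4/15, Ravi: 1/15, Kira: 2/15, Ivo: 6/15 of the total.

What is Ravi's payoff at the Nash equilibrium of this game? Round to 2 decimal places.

11.87 dollars

A player with share s gets back 2.8·s per unit contributed, so full contribution is dominant for anyone with s > 1/2.8 = 0.3571 and zero contribution is dominant for anyone below.
The only share above 0.3571 is Ivo's 6/15, contributing 10; the remaining 4 contribute 0. Total contributed: 10.
Ravi keeps 10 and receives 2.8 × 10 × 1/15 = 1.87 from the bonus pool, for a payoff of 11.87.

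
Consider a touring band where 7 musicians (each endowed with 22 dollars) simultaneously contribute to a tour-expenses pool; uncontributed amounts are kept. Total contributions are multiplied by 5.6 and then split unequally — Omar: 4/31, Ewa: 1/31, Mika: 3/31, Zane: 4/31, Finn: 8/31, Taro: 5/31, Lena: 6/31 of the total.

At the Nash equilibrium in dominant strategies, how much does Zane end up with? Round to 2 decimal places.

Player j's private return per contributed unit is 5.6 × (j's share). Contributing is weakly dominant for j when that share is at least 1/5.6 = 0.1786, and contributing 0 is dominant otherwise.
Finn and Lena are above the threshold, contributing 22 each; the remaining 5 contribute 0. Total contributed: 44.
Zane keeps 22 and receives 5.6 × 44 × 4/31 = 31.79 from the tour-expenses pool, for a payoff of 53.79.

53.79 dollars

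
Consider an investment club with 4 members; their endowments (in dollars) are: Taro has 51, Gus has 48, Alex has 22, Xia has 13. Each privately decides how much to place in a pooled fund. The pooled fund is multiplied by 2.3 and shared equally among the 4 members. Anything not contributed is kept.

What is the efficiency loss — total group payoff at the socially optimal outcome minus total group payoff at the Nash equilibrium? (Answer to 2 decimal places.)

The private return per contributed unit is 2.3/4 = 0.5750 < 1 for every player regardless of endowment, so the Nash equilibrium is zero contribution and the group total is Σ E_j = 51 + 48 + 22 + 13 = 134.
Each contributed unit returns 2.300 to the group, so the social optimum is full contribution by everyone: group total = 2.300 × 134 = 308.20.
Efficiency loss = (2.300 − 1) × 134 = 174.20.

174.20 dollars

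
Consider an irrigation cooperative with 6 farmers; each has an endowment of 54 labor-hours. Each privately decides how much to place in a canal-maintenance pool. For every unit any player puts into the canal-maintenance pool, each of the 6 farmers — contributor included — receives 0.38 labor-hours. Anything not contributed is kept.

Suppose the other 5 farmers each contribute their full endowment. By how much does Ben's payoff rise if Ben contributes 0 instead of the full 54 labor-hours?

Switching from a contribution of 54 to 0 lets Ben keep an extra 54 labor-hours, but lowers the canal-maintenance pool by 54, which costs Ben their own share of that drop: 0.38 × 54 = 20.52.
Net gain = 54 − 20.52 = 33.48. The private return per contributed unit (0.38) is below 1, so free-riding is indeed the best response regardless of what the others do.

33.48 labor-hours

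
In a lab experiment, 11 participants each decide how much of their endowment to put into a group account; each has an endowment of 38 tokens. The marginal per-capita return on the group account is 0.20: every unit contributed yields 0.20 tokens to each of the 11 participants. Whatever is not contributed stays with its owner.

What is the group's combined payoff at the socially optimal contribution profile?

Each contributed unit returns 2.200 to the group as a whole (0.20 to each of 11 players), which exceeds 1, so the social optimum is full contribution: group total = 2.200 × 418 = 919.60.

919.60 tokens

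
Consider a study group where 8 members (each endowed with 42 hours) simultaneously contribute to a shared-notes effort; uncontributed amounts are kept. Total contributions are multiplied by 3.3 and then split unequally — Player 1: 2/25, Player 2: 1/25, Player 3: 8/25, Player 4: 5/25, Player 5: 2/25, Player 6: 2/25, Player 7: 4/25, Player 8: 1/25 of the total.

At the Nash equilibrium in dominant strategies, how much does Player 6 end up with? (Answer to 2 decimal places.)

Player j's private return per contributed unit is 3.3 × (j's share). Contributing is weakly dominant for j when that share is at least 1/3.3 = 0.3030, and contributing 0 is dominant otherwise.
The only share above 0.3030 is Player 3's 8/25, contributing 42; the remaining 7 contribute 0. Total contributed: 42.
Player 6 keeps 42 and receives 3.3 × 42 × 2/25 = 11.09 from the shared-notes effort, for a payoff of 53.09.

53.09 hours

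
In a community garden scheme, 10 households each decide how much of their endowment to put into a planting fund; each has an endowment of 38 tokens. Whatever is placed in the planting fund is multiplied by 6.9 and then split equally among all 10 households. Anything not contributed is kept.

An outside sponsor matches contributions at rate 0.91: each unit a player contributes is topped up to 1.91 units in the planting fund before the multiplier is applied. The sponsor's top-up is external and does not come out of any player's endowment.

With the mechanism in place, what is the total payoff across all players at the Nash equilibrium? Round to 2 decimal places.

5008.02 tokens

With the mechanism, a contributed unit returns 6.9 × 1.91 / 10 = 1.3179 per unit of net cost to the contributor — now above 1 — so contributing fully is weakly dominant for every player.
At the Nash equilibrium everyone contributes 38. Group total payoff = 6.9 × 1.91 × 380 = 5008.02.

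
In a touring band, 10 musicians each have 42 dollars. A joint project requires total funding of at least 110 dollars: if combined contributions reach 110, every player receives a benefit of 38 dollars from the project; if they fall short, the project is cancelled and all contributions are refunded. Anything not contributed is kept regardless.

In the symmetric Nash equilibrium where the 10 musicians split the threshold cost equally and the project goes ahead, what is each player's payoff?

Equal share of the threshold: 110/10 = 11.
At this profile no one gains by cutting their contribution: any cut drops the total below 110, the project is cancelled, contributions are refunded, and the deviator ends with 42, which is less than 42 − 11 + 38 = 69. Contributing more than 11 just wastes the excess. So contributing exactly 11 is a best response.
Each player's payoff: 42 − 11 + 38 = 69.

69 dollars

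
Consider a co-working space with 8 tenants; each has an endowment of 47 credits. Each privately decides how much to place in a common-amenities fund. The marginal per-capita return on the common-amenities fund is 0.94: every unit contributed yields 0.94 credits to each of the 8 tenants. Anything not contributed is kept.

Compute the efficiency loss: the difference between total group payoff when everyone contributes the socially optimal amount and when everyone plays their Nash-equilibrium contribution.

The private return per contributed unit is 0.94 < 1, so contributing 0 is dominant for every player. At the Nash equilibrium everyone keeps their 47, and the group total is 8 × 47 = 376.
Each contributed unit returns 7.520 to the group as a whole (0.94 to each of 8 players), which exceeds 1, so the social optimum is full contribution: group total = 7.520 × 376 = 2827.52.
Efficiency loss = 2827.52 − 376 = 2451.52.

2451.52 credits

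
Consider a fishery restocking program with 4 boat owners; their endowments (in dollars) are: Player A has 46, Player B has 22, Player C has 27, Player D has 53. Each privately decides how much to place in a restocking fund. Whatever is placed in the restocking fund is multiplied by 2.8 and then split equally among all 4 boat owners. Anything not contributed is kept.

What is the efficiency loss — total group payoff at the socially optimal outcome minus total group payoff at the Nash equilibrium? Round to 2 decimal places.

The private return per contributed unit is 2.8/4 = 0.7000 < 1 for every player regardless of endowment, so the Nash equilibrium is zero contribution and the group total is Σ E_j = 46 + 22 + 27 + 53 = 148.
Each contributed unit returns 2.800 to the group, so the social optimum is full contribution by everyone: group total = 2.800 × 148 = 414.40.
Efficiency loss = (2.800 − 1) × 148 = 266.40.

266.40 dollars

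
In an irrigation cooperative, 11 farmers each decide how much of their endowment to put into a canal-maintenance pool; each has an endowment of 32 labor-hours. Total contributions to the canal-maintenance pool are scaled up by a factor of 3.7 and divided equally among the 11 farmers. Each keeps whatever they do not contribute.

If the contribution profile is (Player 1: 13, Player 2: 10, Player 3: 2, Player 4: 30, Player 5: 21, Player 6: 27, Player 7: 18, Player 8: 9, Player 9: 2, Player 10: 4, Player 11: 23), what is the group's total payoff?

Total contributed: 13 + 10 + 2 + 30 + 21 + 27 + 18 + 9 + 2 + 4 + 23 = 159; total kept: 11 × 32 − 159 = 193.
The canal-maintenance pool pays out 3.7 × 159 = 588.30 in aggregate.
Group total = 193 + 588.30 = 781.30.

781.30 labor-hours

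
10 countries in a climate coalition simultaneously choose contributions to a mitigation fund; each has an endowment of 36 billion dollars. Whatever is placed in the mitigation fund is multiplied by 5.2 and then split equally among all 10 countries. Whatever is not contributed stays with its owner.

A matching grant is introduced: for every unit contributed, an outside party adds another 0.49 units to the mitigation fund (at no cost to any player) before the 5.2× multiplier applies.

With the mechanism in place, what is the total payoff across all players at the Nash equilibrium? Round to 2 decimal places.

The effective private return is 5.2 × 1.49 / 10 = 0.7748, which is still under 1, so the mechanism doesn't change anyone's dominant strategy: zero contribution.
Everyone keeps their endowment and the group total is 10 × 36 = 360.

360.00 billion dollars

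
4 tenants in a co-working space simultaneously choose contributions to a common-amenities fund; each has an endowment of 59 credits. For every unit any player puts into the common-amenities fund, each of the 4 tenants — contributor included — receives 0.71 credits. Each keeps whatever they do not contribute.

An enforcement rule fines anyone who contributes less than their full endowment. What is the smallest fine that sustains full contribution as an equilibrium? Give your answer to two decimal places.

17.11 credits

Given the others contribute fully, the best deviation is to contribute 0 (any partial contribution still incurs the fine and gives up units whose private return 0.71 is below 1).
Deviating from 59 to 0 saves 59 credits but forfeits the deviator's share of the drop in the common-amenities fund: 0.71 × 59 = 41.89.
So the deviation gain is 59 − 41.89 = 17.11, and the fine must be at least 17.11 credits to wipe it out.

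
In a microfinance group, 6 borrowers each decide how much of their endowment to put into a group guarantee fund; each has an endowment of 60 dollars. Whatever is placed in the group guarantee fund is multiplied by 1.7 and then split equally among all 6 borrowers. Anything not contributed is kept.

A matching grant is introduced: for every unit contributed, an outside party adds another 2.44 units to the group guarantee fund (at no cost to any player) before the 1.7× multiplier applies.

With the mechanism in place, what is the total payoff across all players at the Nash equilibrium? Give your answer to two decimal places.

360.00 dollars

Even with the mechanism, each unit contributed returns only 1.7 × 3.44 / 6 = 0.9747 per unit of net cost, so contributing nothing is still dominant.
At the Nash equilibrium no one contributes; group total payoff = 6 × 60 = 360.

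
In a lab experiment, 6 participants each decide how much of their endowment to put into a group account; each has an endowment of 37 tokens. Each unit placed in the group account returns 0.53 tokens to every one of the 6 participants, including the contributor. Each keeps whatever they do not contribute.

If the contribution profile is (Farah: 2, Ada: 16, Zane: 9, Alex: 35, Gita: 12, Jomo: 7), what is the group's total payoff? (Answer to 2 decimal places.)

Total contributed: 2 + 16 + 9 + 35 + 12 + 7 = 81; total kept: 6 × 37 − 81 = 141.
The group account pays out 0.53 × 6 × 81 = 257.58 in aggregate.
Group total = 141 + 257.58 = 398.58.

398.58 tokens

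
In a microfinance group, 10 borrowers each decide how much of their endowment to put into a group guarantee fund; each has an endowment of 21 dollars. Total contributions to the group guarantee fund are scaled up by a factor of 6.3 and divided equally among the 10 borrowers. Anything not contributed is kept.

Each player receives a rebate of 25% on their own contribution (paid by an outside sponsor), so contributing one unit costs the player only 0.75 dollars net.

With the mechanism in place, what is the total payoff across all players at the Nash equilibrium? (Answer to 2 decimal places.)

210.00 dollars

The effective private return is (6.3/10) / 0.75 = 0.8400, which is still under 1, so the mechanism doesn't change anyone's dominant strategy: zero contribution.
At the Nash equilibrium no one contributes; group total payoff = 10 × 21 = 210.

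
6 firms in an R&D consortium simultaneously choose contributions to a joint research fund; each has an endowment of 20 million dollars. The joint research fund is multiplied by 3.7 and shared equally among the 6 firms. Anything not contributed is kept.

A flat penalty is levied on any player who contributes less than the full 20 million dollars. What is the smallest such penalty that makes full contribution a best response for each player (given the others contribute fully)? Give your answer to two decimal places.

Given the others contribute fully, the best deviation is to contribute 0 (any partial contribution still incurs the fine and gives up units whose private return 0.6167 is below 1).
Deviating from 20 to 0 saves 20 million dollars but forfeits the deviator's share of the drop in the joint research fund: 3.7/6 × 20 = 12.33.
So the deviation gain is 20 − 12.33 = 7.67, and the fine must be at least 7.67 million dollars to wipe it out.

7.67 million dollars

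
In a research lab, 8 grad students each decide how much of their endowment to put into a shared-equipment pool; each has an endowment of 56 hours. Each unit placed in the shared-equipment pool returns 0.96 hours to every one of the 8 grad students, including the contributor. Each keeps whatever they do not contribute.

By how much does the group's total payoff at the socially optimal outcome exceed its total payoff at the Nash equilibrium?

2992.64 hours

The private return per contributed unit is 0.96 < 1, so contributing 0 is dominant for every player. At the Nash equilibrium everyone keeps their 56, and the group total is 8 × 56 = 448.
Each contributed unit returns 7.680 to the group as a whole (0.96 to each of 8 players), which exceeds 1, so the social optimum is full contribution: group total = 7.680 × 448 = 3440.64.
Efficiency loss = 3440.64 − 448 = 2992.64.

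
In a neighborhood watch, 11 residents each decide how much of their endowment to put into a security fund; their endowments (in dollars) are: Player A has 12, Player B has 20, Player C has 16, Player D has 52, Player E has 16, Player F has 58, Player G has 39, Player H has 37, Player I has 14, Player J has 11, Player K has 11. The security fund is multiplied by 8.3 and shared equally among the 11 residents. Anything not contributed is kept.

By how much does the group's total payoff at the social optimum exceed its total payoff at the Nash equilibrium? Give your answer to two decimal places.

The private return per contributed unit is 8.3/11 = 0.7545 < 1 for every player regardless of endowment, so the Nash equilibrium is zero contribution and the group total is Σ E_j = 12 + 20 + 16 + 52 + 16 + 58 + 39 + 37 + 14 + 11 + 11 = 286.
Each contributed unit returns 8.300 to the group, so the social optimum is full contribution by everyone: group total = 8.300 × 286 = 2373.80.
Efficiency loss = (8.300 − 1) × 286 = 2087.80.

2087.80 dollars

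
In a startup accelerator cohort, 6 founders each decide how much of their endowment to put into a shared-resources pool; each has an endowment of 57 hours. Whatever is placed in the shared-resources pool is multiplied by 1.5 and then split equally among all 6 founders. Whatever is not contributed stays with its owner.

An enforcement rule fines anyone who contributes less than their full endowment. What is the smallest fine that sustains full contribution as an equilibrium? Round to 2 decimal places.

Given the others contribute fully, the best deviation is to contribute 0 (any partial contribution still incurs the fine and gives up units whose private return 0.2500 is below 1).
Deviating from 57 to 0 saves 57 hours but forfeits the deviator's share of the drop in the shared-resources pool: 1.5/6 × 57 = 14.25.
So the deviation gain is 57 − 14.25 = 42.75, and the fine must be at least 42.75 hours to wipe it out.

42.75 hours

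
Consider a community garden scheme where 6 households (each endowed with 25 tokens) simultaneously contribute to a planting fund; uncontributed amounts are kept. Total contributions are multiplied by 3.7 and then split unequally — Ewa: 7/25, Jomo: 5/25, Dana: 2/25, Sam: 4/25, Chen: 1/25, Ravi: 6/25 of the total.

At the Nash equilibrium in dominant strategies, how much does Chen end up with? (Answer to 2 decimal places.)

28.70 tokens

A player with share s gets back 3.7·s per unit contributed, so full contribution is dominant for anyone with s > 1/3.7 = 0.2703 and zero contribution is dominant for anyone below.
Only Ewa (7/25) clears that bar, contributing 25; the remaining 5 contribute 0. Total contributed: 25.
Chen keeps 25 and receives 3.7 × 25 × 1/25 = 3.70 from the planting fund, for a payoff of 28.70.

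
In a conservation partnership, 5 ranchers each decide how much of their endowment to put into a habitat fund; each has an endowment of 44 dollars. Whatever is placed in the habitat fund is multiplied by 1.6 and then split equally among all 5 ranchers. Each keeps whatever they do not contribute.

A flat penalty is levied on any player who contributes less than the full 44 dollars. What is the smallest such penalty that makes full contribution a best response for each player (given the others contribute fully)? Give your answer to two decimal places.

Given the others contribute fully, the best deviation is to contribute 0 (any partial contribution still incurs the fine and gives up units whose private return 0.3200 is below 1).
Deviating from 44 to 0 saves 44 dollars but forfeits the deviator's share of the drop in the habitat fund: 1.6/5 × 44 = 14.08.
So the deviation gain is 44 − 14.08 = 29.92, and the fine must be at least 29.92 dollars to wipe it out.

29.92 dollars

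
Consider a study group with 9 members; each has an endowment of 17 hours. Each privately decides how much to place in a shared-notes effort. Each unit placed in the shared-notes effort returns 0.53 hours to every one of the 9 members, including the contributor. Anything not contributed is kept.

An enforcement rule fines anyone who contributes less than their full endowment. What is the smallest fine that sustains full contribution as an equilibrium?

Given the others contribute fully, the best deviation is to contribute 0 (any partial contribution still incurs the fine and gives up units whose private return 0.53 is below 1).
Deviating from 17 to 0 saves 17 hours but forfeits the deviator's share of the drop in the shared-notes effort: 0.53 × 17 = 9.01.
So the deviation gain is 17 − 9.01 = 7.99, and the fine must be at least 7.99 hours to wipe it out.

7.99 hours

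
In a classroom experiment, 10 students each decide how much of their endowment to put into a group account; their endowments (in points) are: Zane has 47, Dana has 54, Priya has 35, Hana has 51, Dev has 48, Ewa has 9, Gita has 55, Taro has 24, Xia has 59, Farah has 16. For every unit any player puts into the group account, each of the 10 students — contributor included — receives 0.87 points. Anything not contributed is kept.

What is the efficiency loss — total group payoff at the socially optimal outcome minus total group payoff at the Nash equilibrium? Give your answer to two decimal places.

3064.60 points

The private return per contributed unit is 0.87 < 1 for everyone, so the Nash equilibrium is zero contribution and the group total is Σ E_j = 47 + 54 + 35 + 51 + 48 + 9 + 55 + 24 + 59 + 16 = 398.
Each contributed unit returns 8.700 to the group, so the social optimum is full contribution by everyone: group total = 8.700 × 398 = 3462.60.
Efficiency loss = (8.700 − 1) × 398 = 3064.60.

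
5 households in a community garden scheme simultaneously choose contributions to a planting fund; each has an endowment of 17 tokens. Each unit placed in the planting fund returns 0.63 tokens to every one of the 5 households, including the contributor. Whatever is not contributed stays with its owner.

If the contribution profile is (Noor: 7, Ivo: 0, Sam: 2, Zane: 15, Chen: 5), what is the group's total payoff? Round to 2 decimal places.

Total contributed: 7 + 0 + 2 + 15 + 5 = 29; total kept: 5 × 17 − 29 = 56.
The planting fund pays out 0.63 × 5 × 29 = 91.35 in aggregate.
Group total = 56 + 91.35 = 147.35.

147.35 tokens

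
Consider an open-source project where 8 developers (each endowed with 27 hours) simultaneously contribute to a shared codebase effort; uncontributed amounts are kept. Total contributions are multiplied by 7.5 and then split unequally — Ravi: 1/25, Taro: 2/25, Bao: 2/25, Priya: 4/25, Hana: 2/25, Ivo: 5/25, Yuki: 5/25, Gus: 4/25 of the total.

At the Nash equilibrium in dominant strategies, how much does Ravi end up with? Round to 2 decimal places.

59.40 hours

A player with share s gets back 7.5·s per unit contributed, so full contribution is dominant for anyone with s > 1/7.5 = 0.1333 and zero contribution is dominant for anyone below.
Priya, Ivo, Yuki and Gus are above the threshold, contributing 27 each; the remaining 4 contribute 0. Total contributed: 108.
Ravi keeps 27 and receives 7.5 × 108 × 1/25 = 32.40 from the shared codebase effort, for a payoff of 59.40.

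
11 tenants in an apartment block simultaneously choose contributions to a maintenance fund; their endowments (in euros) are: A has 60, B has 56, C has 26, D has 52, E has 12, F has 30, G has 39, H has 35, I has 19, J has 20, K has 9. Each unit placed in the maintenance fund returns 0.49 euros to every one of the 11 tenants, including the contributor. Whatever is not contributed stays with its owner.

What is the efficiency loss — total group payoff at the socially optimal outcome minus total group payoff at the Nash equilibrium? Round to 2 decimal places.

1571.62 euros

The private return per contributed unit is 0.49 < 1 for everyone, so the Nash equilibrium is zero contribution and the group total is Σ E_j = 60 + 56 + 26 + 52 + 12 + 30 + 39 + 35 + 19 + 20 + 9 = 358.
Each contributed unit returns 5.390 to the group, so the social optimum is full contribution by everyone: group total = 5.390 × 358 = 1929.62.
Efficiency loss = (5.390 − 1) × 358 = 1571.62.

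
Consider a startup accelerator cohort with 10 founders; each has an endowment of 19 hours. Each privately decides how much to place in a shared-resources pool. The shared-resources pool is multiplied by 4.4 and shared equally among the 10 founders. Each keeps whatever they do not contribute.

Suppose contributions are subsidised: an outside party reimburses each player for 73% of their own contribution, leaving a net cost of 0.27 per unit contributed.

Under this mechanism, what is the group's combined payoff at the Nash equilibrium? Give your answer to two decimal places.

With the mechanism, a contributed unit returns (4.4/10) / 0.27 = 1.6296 per unit of net cost to the contributor — now above 1 — so contributing fully is weakly dominant for every player.
So the Nash equilibrium is full contribution by all 10; the group earns 10 × (19 × 0.73 + 4.4 × 19) = 974.70.

974.70 hours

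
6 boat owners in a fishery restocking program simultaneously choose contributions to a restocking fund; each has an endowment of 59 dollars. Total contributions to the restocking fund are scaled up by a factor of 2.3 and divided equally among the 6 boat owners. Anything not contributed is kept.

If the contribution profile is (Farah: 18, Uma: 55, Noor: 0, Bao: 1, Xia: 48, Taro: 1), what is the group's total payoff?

Total contributed: 18 + 55 + 0 + 1 + 48 + 1 = 123; total kept: 6 × 59 − 123 = 231.
The restocking fund pays out 2.3 × 123 = 282.90 in aggregate.
Group total = 231 + 282.90 = 513.90.

513.90 dollars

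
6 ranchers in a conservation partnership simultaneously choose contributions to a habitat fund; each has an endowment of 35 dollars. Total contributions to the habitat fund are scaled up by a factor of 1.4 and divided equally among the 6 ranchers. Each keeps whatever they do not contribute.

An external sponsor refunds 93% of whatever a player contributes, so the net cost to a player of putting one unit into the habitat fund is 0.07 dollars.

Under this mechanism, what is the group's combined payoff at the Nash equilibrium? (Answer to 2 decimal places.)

489.30 dollars

The effective private return per unit is now (1.4/6) / 0.07 = 3.3333 > 1, so every player's dominant strategy flips to full contribution.
So the Nash equilibrium is full contribution by all 6; the group earns 6 × (35 × 0.93 + 1.4 × 35) = 489.30.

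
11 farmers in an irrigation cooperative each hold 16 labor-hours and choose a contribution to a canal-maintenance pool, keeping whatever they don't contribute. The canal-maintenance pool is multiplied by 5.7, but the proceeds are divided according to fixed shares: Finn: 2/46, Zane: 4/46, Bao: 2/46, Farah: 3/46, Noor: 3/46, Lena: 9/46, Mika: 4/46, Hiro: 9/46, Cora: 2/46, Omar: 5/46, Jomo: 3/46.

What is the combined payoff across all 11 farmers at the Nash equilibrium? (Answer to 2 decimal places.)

Player j's private return per contributed unit is 5.7 × (j's share). Contributing is weakly dominant for j when that share is at least 1/5.7 = 0.1754, and contributing 0 is dominant otherwise.
Lena and Hiro are above the threshold, contributing 16 each; the remaining 9 contribute 0. Total contributed: 32.
The canal-maintenance pool pays out 5.7 × 32 = 182.40 in total (split across the unequal shares, but the aggregate is all that matters for the group sum).
The 9 free-riders keep 16 each, adding 144. Group total = 144 + 182.40 = 326.40.

326.40 labor-hours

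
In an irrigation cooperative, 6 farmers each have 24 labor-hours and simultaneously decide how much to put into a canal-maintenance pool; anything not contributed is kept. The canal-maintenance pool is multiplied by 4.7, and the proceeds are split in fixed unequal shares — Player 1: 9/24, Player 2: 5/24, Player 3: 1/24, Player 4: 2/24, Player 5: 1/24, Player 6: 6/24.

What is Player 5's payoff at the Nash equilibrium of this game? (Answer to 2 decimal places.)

33.40 labor-hours

Player j's private return per contributed unit is 4.7 × (j's share). Contributing is weakly dominant for j when that share is at least 1/4.7 = 0.2128, and contributing 0 is dominant otherwise.
Player 1 and Player 6 are above the threshold, contributing 24 each; the remaining 4 contribute 0. Total contributed: 48.
Player 5 keeps 24 and receives 4.7 × 48 × 1/24 = 9.40 from the canal-maintenance pool, for a payoff of 33.40.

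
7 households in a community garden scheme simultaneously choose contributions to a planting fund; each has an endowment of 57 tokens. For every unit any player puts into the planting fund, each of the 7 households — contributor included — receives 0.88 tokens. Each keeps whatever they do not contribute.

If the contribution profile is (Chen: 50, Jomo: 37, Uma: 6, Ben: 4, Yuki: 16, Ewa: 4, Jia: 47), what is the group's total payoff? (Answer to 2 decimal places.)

Total contributed: 50 + 37 + 6 + 4 + 16 + 4 + 47 = 164; total kept: 7 × 57 − 164 = 235.
The planting fund pays out 0.88 × 7 × 164 = 1010.24 in aggregate.
Group total = 235 + 1010.24 = 1245.24.

1245.24 tokens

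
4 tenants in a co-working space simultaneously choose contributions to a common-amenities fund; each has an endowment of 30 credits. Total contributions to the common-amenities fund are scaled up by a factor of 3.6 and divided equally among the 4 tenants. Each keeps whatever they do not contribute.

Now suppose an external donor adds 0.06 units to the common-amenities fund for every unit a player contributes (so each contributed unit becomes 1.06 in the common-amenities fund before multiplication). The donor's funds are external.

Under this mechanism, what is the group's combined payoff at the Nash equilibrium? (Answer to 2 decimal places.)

With the mechanism, a contributed unit returns 3.6 × 1.06 / 4 = 0.9540 per unit of net cost — still below 1 — so contributing 0 remains dominant for every player.
At the Nash equilibrium no one contributes; group total payoff = 4 × 30 = 120.

120.00 credits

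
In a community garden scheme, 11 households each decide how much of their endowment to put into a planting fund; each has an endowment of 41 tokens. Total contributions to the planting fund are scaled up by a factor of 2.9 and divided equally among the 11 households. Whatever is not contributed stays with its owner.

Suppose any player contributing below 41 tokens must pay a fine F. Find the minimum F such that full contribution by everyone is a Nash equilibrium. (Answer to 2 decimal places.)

30.19 tokens

Given the others contribute fully, the best deviation is to contribute 0 (any partial contribution still incurs the fine and gives up units whose private return 0.2636 is below 1).
Deviating from 41 to 0 saves 41 tokens but forfeits the deviator's share of the drop in the planting fund: 2.9/11 × 41 = 10.81.
So the deviation gain is 41 − 10.81 = 30.19, and the fine must be at least 30.19 tokens to wipe it out.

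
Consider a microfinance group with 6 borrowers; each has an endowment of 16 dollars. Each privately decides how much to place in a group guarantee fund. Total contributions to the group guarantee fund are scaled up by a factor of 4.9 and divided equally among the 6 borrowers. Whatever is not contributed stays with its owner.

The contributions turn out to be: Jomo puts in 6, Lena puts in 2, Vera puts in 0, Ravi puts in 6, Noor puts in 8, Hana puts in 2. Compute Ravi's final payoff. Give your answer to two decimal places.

29.60 dollars

Total contributed: 6 + 2 + 0 + 6 + 8 + 2 = 24.
Each receives 4.9 × 24 / 6 = 19.60 from the group guarantee fund.
Ravi keeps 16 − 6 = 10, so Ravi's payoff is 10 + 19.60 = 29.60.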